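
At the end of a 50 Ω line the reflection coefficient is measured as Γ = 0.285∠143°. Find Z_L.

Z_L ≈ 29.9 + j11.2 Ω

Z_L = Z_0·(1 + Γ)/(1 − Γ) = 50·(0.772 + j0.172)/(1.23 − j0.172)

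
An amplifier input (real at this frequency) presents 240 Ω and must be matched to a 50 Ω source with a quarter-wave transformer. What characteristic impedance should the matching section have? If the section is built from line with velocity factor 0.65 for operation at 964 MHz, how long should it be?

Z_qwt = √(Z_0·R_L) = √(50 × 240) = √12000
λ = 0.65·c/f = 0.202 m, so l = λ/4 = 0.0506 m

Z_qwt ≈ 110 Ω; length ≈ 5.06 cm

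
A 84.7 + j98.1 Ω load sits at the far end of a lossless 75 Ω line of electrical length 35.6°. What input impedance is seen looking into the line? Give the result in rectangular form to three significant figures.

Z_in ≈ 195 − j89.4 Ω

tan(βl) = tan(35.6°) = 0.716
Z_in = Z_0·(Z_L + jZ_0·tanβl)/(Z_0 + jZ_L·tanβl)
     = 75·(84.7 + j152)/(4.77 + j60.6)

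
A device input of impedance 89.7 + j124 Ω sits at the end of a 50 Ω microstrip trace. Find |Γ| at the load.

|Γ| ≈ 0.697

Γ = (Z_L − Z_0)/(Z_L + Z_0) = (39.7 + j124)/(139.7 + j124)
|Γ| = 130/187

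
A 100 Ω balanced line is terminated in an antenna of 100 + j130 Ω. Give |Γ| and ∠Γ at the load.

Γ = (Z_L − Z_0)/(Z_L + Z_0) = (0 + j130)/(200 + j130)
|Γ| = 130/239 = 0.545

Γ ≈ 0.545 ∠ 57°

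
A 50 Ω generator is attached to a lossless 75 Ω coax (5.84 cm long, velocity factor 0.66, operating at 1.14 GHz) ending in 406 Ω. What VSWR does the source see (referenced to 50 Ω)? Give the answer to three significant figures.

λ = v/f = 0.66·c / 1.14 GHz = 0.174 m
βl = 2π·l/λ = 2π × 0.336 = 121°
tan(βl) = -1.66
Z_in = Z_0·(Z_L + jZ_0·tanβl)/(Z_0 + jZ_L·tanβl) = 18.6 + j43.1 Ω
Γ_s = (Z_in − Z_s)/(Z_in + Z_s) = (-31.4 + j43.1)/(68.6 + j43.1), |Γ_s| = 0.657
VSWR = (1 + |Γ_s|)/(1 − |Γ_s|)

VSWR ≈ 4.84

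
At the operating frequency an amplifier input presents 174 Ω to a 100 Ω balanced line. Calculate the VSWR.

VSWR ≈ 1.74

For a purely resistive load, VSWR = R_L/Z_0 or Z_0/R_L (whichever > 1) = 174/100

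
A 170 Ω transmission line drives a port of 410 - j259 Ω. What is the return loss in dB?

RL ≈ 5.1 dB

Γ = (240 − j259)/(580 − j259), |Γ| = 0.556
RL = −20·log₁₀|Γ| = −20·log₁₀(0.556)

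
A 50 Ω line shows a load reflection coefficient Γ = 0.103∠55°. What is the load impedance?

Z_L = Z_0·(1 + Γ)/(1 − Γ) = 50·(1.06 + j0.0844)/(0.941 − j0.0844)

Z_L ≈ 55.4 + j9.45 Ω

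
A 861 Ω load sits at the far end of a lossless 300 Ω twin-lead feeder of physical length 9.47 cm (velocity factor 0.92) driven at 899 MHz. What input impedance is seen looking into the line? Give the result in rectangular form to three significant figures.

λ = v/f = 0.92·c / 899 MHz = 0.307 m
βl = 2π·l/λ = 2π × 0.308 = 111°
tan(βl) = tan(111°) = -2.6
Z_in = Z_0·(Z_L + jZ_0·tanβl)/(Z_0 + jZ_L·tanβl)
     = 300·(861 − j780)/(300 − j2240)

Z_in ≈ 118 + j99.6 Ω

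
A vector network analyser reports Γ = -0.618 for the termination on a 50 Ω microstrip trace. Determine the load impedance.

Z_L ≈ 11.8 Ω

Z_L = Z_0·(1 + Γ)/(1 − Γ) = 50·(0.382)/(1.62)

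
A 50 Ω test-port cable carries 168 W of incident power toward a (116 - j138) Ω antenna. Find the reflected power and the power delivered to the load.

P_reflected ≈ 84.4 W; P_delivered ≈ 83.6 W

|Γ| = |(66 − j138)/(166 − j138)| = 0.709
|Γ|² = 0.502
P_refl = |Γ|²·P_inc = 84.4 W, P_del = (1 − |Γ|²)·P_inc = 83.6 W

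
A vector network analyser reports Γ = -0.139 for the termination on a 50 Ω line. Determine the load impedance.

Z_L = Z_0·(1 + Γ)/(1 − Γ) = 50·(0.861)/(1.14)

Z_L ≈ 37.8 Ω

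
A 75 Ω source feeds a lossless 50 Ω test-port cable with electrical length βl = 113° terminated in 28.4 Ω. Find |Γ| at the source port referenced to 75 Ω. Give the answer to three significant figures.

tan(βl) = -2.36
Z_in = Z_0·(Z_L + jZ_0·tanβl)/(Z_0 + jZ_L·tanβl) = 66.7 − j28.6 Ω
Γ_s = (Z_in − Z_s)/(Z_in + Z_s) = (-8.34 − j28.6)/(142 − j28.6), |Γ_s| = 0.206

|Γ| ≈ 0.206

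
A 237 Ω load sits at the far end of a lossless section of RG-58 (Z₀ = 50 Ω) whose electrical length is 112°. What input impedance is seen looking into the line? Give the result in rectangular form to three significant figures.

Z_in ≈ 12.2 + j19.2 Ω

tan(βl) = tan(112°) = -2.48
Z_in = Z_0·(Z_L + jZ_0·tanβl)/(Z_0 + jZ_L·tanβl)
     = 50·(237 − j124)/(50 − j587)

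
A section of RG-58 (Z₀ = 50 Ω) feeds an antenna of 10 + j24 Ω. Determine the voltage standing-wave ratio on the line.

VSWR ≈ 6.19

Γ = (Z_L − Z_0)/(Z_L + Z_0) = (-40 + j24)/(60 + j24)
|Γ| = 46.6/64.6 = 0.722
VSWR = (1 + |Γ|)/(1 − |Γ|) = 1.72/0.278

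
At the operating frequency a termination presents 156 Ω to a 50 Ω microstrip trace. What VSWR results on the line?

VSWR ≈ 3.12

For a purely resistive load, VSWR = R_L/Z_0 or Z_0/R_L (whichever > 1) = 156/50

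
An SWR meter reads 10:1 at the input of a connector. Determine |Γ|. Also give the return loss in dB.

|Γ| = (S − 1)/(S + 1) = (10 − 1)/(10 + 1) = 9/11
RL = −20·log₁₀|Γ| = −20·log₁₀(0.818)

|Γ| ≈ 0.818; return loss ≈ 1.74 dB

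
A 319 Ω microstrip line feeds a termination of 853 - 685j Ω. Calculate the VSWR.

Γ = (Z_L − Z_0)/(Z_L + Z_0) = (534 − j685)/(1172 − j685)
|Γ| = 869/1360 = 0.64
VSWR = (1 + |Γ|)/(1 − |Γ|) = 1.64/0.36

VSWR ≈ 4.55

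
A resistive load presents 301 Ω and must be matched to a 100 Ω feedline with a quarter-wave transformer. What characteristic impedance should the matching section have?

Z_qwt = √(Z_0·R_L) = √(100 × 301) = √30100

Z_qwt ≈ 173 Ω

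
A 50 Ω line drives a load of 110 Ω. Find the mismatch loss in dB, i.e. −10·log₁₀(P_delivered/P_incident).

Γ = (110 − 50)/(110 + 50) = 0.375
|Γ|² = 0.141, so P_del/P_inc = 1 − |Γ|² = 0.859
ML = −10·log₁₀(1 − |Γ|²)

mismatch loss ≈ 0.658 dB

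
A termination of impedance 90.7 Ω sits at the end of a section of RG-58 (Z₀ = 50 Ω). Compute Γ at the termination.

Γ = 0.289

Γ = (Z_L − Z_0)/(Z_L + Z_0) = (90.7 − 50)/(90.7 + 50) = 40.7/140.7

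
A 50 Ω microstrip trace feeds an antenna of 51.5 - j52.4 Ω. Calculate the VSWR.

Γ = (Z_L − Z_0)/(Z_L + Z_0) = (1.5 − j52.4)/(101.5 − j52.4)
|Γ| = 52.4/114 = 0.459
VSWR = (1 + |Γ|)/(1 − |Γ|) = 1.46/0.541

VSWR ≈ 2.7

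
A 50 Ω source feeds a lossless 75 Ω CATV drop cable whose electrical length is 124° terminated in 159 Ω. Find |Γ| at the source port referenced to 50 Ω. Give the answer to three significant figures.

tan(βl) = -1.48
Z_in = Z_0·(Z_L + jZ_0·tanβl)/(Z_0 + jZ_L·tanβl) = 46.7 + j35.7 Ω
Γ_s = (Z_in − Z_s)/(Z_in + Z_s) = (-3.26 + j35.7)/(96.7 + j35.7), |Γ_s| = 0.348

|Γ| ≈ 0.348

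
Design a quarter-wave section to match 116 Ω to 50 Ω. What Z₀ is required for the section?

Z_qwt = √(Z_0·R_L) = √(50 × 116) = √5800

Z_qwt ≈ 76.2 Ω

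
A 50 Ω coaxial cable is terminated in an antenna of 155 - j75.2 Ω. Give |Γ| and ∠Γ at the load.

Γ ≈ 0.591 ∠ -15.5°

Γ = (Z_L − Z_0)/(Z_L + Z_0) = (105 − j75.2)/(205 − j75.2)
|Γ| = 129/218 = 0.591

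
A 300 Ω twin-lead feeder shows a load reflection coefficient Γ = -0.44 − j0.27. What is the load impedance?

Z_L = Z_0·(1 + Γ)/(1 − Γ) = 300·(0.56 − j0.27)/(1.44 + j0.27)

Z_L ≈ 103 − j75.5 Ω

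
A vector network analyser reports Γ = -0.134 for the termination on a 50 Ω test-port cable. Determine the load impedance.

Z_L ≈ 38.2 Ω

Z_L = Z_0·(1 + Γ)/(1 − Γ) = 50·(0.866)/(1.13)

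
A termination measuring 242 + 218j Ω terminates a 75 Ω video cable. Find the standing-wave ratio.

Γ = (Z_L − Z_0)/(Z_L + Z_0) = (167 + j218)/(317 + j218)
|Γ| = 275/385 = 0.714
VSWR = (1 + |Γ|)/(1 − |Γ|) = 1.71/0.286

VSWR ≈ 5.99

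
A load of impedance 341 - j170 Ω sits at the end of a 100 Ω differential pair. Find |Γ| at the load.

Γ = (Z_L − Z_0)/(Z_L + Z_0) = (241 − j170)/(441 − j170)
|Γ| = 295/473

|Γ| ≈ 0.624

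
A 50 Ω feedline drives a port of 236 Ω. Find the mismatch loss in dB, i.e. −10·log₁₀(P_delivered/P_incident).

mismatch loss ≈ 2.39 dB

Γ = (236 − 50)/(236 + 50) = 0.65
|Γ|² = 0.423, so P_del/P_inc = 1 − |Γ|² = 0.577
ML = −10·log₁₀(1 − |Γ|²)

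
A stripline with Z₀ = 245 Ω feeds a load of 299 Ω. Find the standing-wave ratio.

VSWR ≈ 1.22

For a purely resistive load, VSWR = R_L/Z_0 or Z_0/R_L (whichever > 1) = 299/245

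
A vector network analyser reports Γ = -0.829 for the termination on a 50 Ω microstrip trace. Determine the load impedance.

Z_L = Z_0·(1 + Γ)/(1 − Γ) = 50·(0.171)/(1.83)

Z_L ≈ 4.67 Ω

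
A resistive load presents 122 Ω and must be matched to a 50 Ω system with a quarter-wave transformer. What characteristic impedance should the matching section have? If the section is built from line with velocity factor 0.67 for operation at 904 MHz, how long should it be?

Z_qwt = √(Z_0·R_L) = √(50 × 122) = √6100
λ = 0.67·c/f = 0.222 m, so l = λ/4 = 0.0556 m

Z_qwt ≈ 78.1 Ω; length ≈ 5.56 cm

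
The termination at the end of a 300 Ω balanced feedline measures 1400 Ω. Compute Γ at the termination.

Γ = (Z_L − Z_0)/(Z_L + Z_0) = (1400 − 300)/(1400 + 300) = 1100/1700

Γ = 0.647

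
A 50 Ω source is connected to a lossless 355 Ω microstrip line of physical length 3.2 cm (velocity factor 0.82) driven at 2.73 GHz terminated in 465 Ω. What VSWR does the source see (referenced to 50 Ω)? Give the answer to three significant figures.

λ = v/f = 0.82·c / 2.73 GHz = 0.0901 m
βl = 2π·l/λ = 2π × 0.355 = 128°
tan(βl) = -1.29
Z_in = Z_0·(Z_L + jZ_0·tanβl)/(Z_0 + jZ_L·tanβl) = 322 + j85.1 Ω
Γ_s = (Z_in − Z_s)/(Z_in + Z_s) = (272 + j85.1)/(372 + j85.1), |Γ_s| = 0.747
VSWR = (1 + |Γ_s|)/(1 − |Γ_s|)

VSWR ≈ 6.89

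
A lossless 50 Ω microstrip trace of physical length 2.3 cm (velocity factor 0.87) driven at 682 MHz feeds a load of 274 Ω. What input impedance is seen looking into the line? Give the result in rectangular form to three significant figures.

Z_in ≈ 55.4 − j101 Ω

λ = v/f = 0.87·c / 682 MHz = 0.383 m
βl = 2π·l/λ = 2π × 0.0601 = 21.6°
tan(βl) = tan(21.6°) = 0.397
Z_in = Z_0·(Z_L + jZ_0·tanβl)/(Z_0 + jZ_L·tanβl)
     = 50·(274 + j19.8)/(50 + j109)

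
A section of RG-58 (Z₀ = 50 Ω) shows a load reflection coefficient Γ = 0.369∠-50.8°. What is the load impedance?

Z_L = Z_0·(1 + Γ)/(1 − Γ) = 50·(1.23 − j0.286)/(0.767 + j0.286)

Z_L ≈ 64.5 − j42.7 Ω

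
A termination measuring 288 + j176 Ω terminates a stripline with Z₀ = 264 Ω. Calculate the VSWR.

VSWR ≈ 1.88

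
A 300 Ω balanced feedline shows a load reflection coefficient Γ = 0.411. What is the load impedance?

Z_L ≈ 719 Ω

Z_L = Z_0·(1 + Γ)/(1 − Γ) = 300·(1.41)/(0.589)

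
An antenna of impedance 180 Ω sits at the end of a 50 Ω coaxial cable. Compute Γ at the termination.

Γ = 0.565

Γ = (Z_L − Z_0)/(Z_L + Z_0) = (180 − 50)/(180 + 50) = 130/230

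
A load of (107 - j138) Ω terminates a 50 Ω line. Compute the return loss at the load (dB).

RL ≈ 2.92 dB

Γ = (57 − j138)/(157 − j138), |Γ| = 0.714
RL = −20·log₁₀|Γ| = −20·log₁₀(0.714)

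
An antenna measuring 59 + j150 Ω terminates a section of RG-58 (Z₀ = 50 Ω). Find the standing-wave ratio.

VSWR ≈ 9.55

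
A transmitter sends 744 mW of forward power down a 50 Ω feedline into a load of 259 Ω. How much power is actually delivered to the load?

Γ = (259 − 50)/(259 + 50) = 0.676
|Γ|² = 0.457
P_refl = |Γ|²·P_inc = 340 mW, P_del = (1 − |Γ|²)·P_inc = 404 mW

P_delivered ≈ 404 mW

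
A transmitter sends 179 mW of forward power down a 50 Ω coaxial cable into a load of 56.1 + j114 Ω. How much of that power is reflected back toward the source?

P_reflected ≈ 96.2 mW

|Γ| = |(6.1 + j114)/(106.1 + j114)| = 0.733
|Γ|² = 0.537
P_refl = |Γ|²·P_inc = 96.2 mW, P_del = (1 − |Γ|²)·P_inc = 82.8 mW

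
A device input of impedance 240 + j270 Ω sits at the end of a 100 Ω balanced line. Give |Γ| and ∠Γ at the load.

Γ ≈ 0.701 ∠ 24.1°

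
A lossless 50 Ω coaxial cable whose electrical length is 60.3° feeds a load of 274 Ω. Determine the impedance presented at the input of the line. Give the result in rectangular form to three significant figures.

tan(βl) = tan(60.3°) = 1.75
Z_in = Z_0·(Z_L + jZ_0·tanβl)/(Z_0 + jZ_L·tanβl)
     = 50·(274 + j87.7)/(50 + j480)

Z_in ≈ 12 − j27.3 Ω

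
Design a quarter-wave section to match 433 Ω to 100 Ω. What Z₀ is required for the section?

Z_qwt ≈ 208 Ω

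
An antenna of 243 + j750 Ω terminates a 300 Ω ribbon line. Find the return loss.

RL ≈ 1.81 dB

Γ = (-57 + j750)/(543 + j750), |Γ| = 0.812
RL = −20·log₁₀|Γ| = −20·log₁₀(0.812)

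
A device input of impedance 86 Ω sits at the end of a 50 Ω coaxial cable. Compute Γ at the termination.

Γ = (Z_L − Z_0)/(Z_L + Z_0) = (86 − 50)/(86 + 50) = 36/136

Γ = 0.265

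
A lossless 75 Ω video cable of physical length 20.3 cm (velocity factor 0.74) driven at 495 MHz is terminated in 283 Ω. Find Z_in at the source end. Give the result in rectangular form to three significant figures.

λ = v/f = 0.74·c / 495 MHz = 0.448 m
βl = 2π·l/λ = 2π × 0.453 = 163°
tan(βl) = tan(163°) = -0.307
Z_in = Z_0·(Z_L + jZ_0·tanβl)/(Z_0 + jZ_L·tanβl)
     = 75·(283 − j23)/(75 − j86.8)

Z_in ≈ 132 + j130 Ω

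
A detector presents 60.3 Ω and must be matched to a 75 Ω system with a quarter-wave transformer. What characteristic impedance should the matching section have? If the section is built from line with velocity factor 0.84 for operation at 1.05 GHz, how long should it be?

Z_qwt = √(Z_0·R_L) = √(75 × 60.3) = √4522
λ = 0.84·c/f = 0.24 m, so l = λ/4 = 0.06 m

Z_qwt ≈ 67.2 Ω; length ≈ 6 cm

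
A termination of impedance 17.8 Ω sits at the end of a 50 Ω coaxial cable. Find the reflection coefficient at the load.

Γ = -0.475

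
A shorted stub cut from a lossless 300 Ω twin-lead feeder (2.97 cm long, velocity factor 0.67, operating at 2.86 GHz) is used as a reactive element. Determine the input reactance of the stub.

λ = v/f = 0.67·c / 2.86 GHz = 0.0703 m
βl = 2π·l/λ = 2π × 0.423 = 152°
tan(βl) = -0.529
For a shorted stub, Z_in = jZ_0·tan(βl)

X_in ≈ -159 Ω (capacitive)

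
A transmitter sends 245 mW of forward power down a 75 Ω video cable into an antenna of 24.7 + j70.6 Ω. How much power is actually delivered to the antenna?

P_delivered ≈ 122 mW

|Γ| = |(-50.3 + j70.6)/(99.7 + j70.6)| = 0.71
|Γ|² = 0.503
P_refl = |Γ|²·P_inc = 123 mW, P_del = (1 − |Γ|²)·P_inc = 122 mW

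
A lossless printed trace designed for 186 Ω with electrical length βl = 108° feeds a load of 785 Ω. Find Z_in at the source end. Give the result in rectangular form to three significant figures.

Z_in ≈ 48.4 + j56.7 Ω

tan(βl) = tan(108°) = -3.08
Z_in = Z_0·(Z_L + jZ_0·tanβl)/(Z_0 + jZ_L·tanβl)
     = 186·(785 − j572)/(186 − j2420)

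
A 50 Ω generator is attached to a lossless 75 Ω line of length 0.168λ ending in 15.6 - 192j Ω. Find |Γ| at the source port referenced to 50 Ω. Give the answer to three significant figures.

|Γ| ≈ 0.923

βl = 2π × 0.168 = 60.5°
tan(βl) = 1.77
Z_in = Z_0·(Z_L + jZ_0·tanβl)/(Z_0 + jZ_L·tanβl) = 2.1 − j10.9 Ω
Γ_s = (Z_in − Z_s)/(Z_in + Z_s) = (-47.9 − j10.9)/(52.1 − j10.9), |Γ_s| = 0.923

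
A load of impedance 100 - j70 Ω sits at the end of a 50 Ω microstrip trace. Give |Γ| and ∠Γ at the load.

Γ ≈ 0.52 ∠ -29.4°

Γ = (Z_L − Z_0)/(Z_L + Z_0) = (50 − j70)/(150 − j70)
|Γ| = 86/166 = 0.52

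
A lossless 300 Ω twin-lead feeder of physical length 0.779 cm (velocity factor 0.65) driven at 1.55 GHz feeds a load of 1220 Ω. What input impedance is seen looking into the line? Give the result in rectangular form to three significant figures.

λ = v/f = 0.65·c / 1.55 GHz = 0.126 m
βl = 2π·l/λ = 2π × 0.0619 = 22.3°
tan(βl) = tan(22.3°) = 0.41
Z_in = Z_0·(Z_L + jZ_0·tanβl)/(Z_0 + jZ_L·tanβl)
     = 300·(1220 + j123)/(300 + j500)

Z_in ≈ 377 − j506 Ω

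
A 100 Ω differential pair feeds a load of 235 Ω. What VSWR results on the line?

Γ = (235 − 100)/(235 + 100) = 0.403
VSWR = (1 + 0.403)/(1 − 0.403)

VSWR ≈ 2.35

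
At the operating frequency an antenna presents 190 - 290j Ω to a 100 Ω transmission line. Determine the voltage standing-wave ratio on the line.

Γ = (Z_L − Z_0)/(Z_L + Z_0) = (90 − j290)/(290 − j290)
|Γ| = 304/410 = 0.74
VSWR = (1 + |Γ|)/(1 − |Γ|) = 1.74/0.26

VSWR ≈ 6.7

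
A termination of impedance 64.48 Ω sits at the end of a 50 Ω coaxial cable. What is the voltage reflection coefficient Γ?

Γ = 0.126

Γ = (Z_L − Z_0)/(Z_L + Z_0) = (64.48 − 50)/(64.48 + 50) = 14.48/114.5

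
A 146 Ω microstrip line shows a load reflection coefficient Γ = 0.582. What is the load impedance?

Z_L = Z_0·(1 + Γ)/(1 − Γ) = 146·(1.58)/(0.418)

Z_L ≈ 553 Ω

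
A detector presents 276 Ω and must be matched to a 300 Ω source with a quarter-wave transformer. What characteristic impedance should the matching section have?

Z_qwt ≈ 288 Ω

Z_qwt = √(Z_0·R_L) = √(300 × 276) = √82800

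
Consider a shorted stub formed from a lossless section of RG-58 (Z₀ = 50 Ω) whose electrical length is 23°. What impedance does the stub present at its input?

Z_in ≈ +j21.2 Ω

tan(βl) = 0.424
For a shorted stub, Z_in = jZ_0·tan(βl)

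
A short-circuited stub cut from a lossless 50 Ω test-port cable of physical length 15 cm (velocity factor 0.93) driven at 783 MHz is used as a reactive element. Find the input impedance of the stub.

Z_in ≈ −j27.1 Ω

λ = v/f = 0.93·c / 783 MHz = 0.356 m
βl = 2π·l/λ = 2π × 0.421 = 152°
tan(βl) = -0.542
For a short-circuited stub, Z_in = jZ_0·tan(βl)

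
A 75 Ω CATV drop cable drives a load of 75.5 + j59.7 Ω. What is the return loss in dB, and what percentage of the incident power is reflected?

Γ = (0.5 + j59.7)/(150.5 + j59.7), |Γ| = 0.369
RL = −20·log₁₀(0.369) = 8.67 dB
P_refl/P_inc = |Γ|² = 0.136

RL ≈ 8.67 dB; 13.6% of incident power reflected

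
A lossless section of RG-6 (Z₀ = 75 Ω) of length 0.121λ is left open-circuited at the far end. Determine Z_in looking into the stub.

Z_in ≈ −j78.9 Ω

βl = 2π × 0.121 = 43.6°
tan(βl) = 0.951
For an open-circuited stub, Z_in = −jZ_0·cot(βl) = −jZ_0/tan(βl)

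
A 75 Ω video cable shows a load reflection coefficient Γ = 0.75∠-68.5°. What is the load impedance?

Z_L ≈ 32.4 − j103 Ω

Z_L = Z_0·(1 + Γ)/(1 − Γ) = 75·(1.27 − j0.698)/(0.725 + j0.698)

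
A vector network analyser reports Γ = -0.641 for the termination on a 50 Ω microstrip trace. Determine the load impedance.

Z_L = Z_0·(1 + Γ)/(1 − Γ) = 50·(0.359)/(1.64)

Z_L ≈ 10.9 Ω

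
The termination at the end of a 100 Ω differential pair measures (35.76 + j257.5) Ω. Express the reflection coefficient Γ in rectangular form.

Γ ≈ 0.68 + j0.608

Γ = (Z_L − Z_0)/(Z_L + Z_0) = (-64.24 + j257.5)/(135.8 + j257.5)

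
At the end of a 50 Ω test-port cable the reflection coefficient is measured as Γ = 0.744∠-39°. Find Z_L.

Z_L ≈ 56.2 − j118 Ω

Z_L = Z_0·(1 + Γ)/(1 − Γ) = 50·(1.58 − j0.468)/(0.422 + j0.468)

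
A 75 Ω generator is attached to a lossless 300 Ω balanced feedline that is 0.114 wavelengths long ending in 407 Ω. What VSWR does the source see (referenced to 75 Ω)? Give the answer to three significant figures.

VSWR ≈ 4.38

βl = 2π × 0.114 = 41°
tan(βl) = 0.871
Z_in = Z_0·(Z_L + jZ_0·tanβl)/(Z_0 + jZ_L·tanβl) = 299 − j91.7 Ω
Γ_s = (Z_in − Z_s)/(Z_in + Z_s) = (224 − j91.7)/(374 − j91.7), |Γ_s| = 0.628
VSWR = (1 + |Γ_s|)/(1 − |Γ_s|)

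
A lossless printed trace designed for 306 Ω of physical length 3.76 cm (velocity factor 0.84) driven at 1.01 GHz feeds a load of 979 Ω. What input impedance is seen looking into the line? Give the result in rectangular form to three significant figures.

Z_in ≈ 138 − j189 Ω

λ = v/f = 0.84·c / 1.01 GHz = 0.25 m
βl = 2π·l/λ = 2π × 0.151 = 54.3°
tan(βl) = tan(54.3°) = 1.39
Z_in = Z_0·(Z_L + jZ_0·tanβl)/(Z_0 + jZ_L·tanβl)
     = 306·(979 + j425)/(306 + j1360)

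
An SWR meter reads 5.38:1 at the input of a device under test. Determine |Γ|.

|Γ| ≈ 0.687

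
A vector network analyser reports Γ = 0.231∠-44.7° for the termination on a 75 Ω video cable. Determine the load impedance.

Z_L ≈ 97.9 − j33.6 Ω

Z_L = Z_0·(1 + Γ)/(1 − Γ) = 75·(1.16 − j0.162)/(0.836 + j0.162)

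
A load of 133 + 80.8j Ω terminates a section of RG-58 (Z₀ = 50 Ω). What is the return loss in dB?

RL ≈ 4.75 dB

Γ = (83 + j80.8)/(183 + j80.8), |Γ| = 0.579
RL = −20·log₁₀|Γ| = −20·log₁₀(0.579)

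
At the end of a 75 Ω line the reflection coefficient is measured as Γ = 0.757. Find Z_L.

Z_L ≈ 542 Ω

Z_L = Z_0·(1 + Γ)/(1 − Γ) = 75·(1.76)/(0.243)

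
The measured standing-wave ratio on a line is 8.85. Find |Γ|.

|Γ| = (S − 1)/(S + 1) = (8.85 − 1)/(8.85 + 1) = 7.85/9.85

|Γ| ≈ 0.797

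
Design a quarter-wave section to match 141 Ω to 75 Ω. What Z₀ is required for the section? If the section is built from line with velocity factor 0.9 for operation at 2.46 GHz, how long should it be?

Z_qwt ≈ 103 Ω; length ≈ 2.74 cm

Z_qwt = √(Z_0·R_L) = √(75 × 141) = √10580
λ = 0.9·c/f = 0.11 m, so l = λ/4 = 0.0274 m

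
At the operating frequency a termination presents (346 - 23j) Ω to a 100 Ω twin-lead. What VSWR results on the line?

VSWR ≈ 3.48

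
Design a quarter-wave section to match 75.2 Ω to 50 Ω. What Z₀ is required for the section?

Z_qwt ≈ 61.3 Ω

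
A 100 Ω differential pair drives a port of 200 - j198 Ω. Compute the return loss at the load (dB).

RL ≈ 4.19 dB

Γ = (100 − j198)/(300 − j198), |Γ| = 0.617
RL = −20·log₁₀|Γ| = −20·log₁₀(0.617)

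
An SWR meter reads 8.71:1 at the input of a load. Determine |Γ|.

|Γ| ≈ 0.794

|Γ| = (S − 1)/(S + 1) = (8.71 − 1)/(8.71 + 1) = 7.71/9.71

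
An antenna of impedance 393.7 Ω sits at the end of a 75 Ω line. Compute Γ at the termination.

Γ = 0.68

Γ = (Z_L − Z_0)/(Z_L + Z_0) = (393.7 − 75)/(393.7 + 75) = 318.7/468.7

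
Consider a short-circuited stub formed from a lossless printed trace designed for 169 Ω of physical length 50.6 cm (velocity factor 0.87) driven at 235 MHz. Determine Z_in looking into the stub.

Z_in ≈ −j48.4 Ω

λ = v/f = 0.87·c / 235 MHz = 1.11 m
βl = 2π·l/λ = 2π × 0.456 = 164°
tan(βl) = -0.286
For a short-circuited stub, Z_in = jZ_0·tan(βl)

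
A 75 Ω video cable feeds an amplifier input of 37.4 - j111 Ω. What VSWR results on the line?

VSWR ≈ 6.75

Γ = (Z_L − Z_0)/(Z_L + Z_0) = (-37.6 − j111)/(112.4 − j111)
|Γ| = 117/158 = 0.742
VSWR = (1 + |Γ|)/(1 − |Γ|) = 1.74/0.258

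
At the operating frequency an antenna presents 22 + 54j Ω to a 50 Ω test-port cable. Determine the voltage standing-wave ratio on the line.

VSWR ≈ 5.17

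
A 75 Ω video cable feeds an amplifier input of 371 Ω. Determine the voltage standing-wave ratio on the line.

VSWR ≈ 4.95

For a purely resistive load, VSWR = R_L/Z_0 or Z_0/R_L (whichever > 1) = 371/75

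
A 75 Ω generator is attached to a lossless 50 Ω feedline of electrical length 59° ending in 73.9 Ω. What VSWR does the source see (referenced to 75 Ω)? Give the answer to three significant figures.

VSWR ≈ 1.99

tan(βl) = 1.66
Z_in = Z_0·(Z_L + jZ_0·tanβl)/(Z_0 + jZ_L·tanβl) = 39.5 − j14 Ω
Γ_s = (Z_in − Z_s)/(Z_in + Z_s) = (-35.5 − j14)/(115 − j14), |Γ_s| = 0.331
VSWR = (1 + |Γ_s|)/(1 − |Γ_s|)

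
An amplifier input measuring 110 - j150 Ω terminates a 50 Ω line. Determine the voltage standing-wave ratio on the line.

VSWR ≈ 6.59

Γ = (Z_L − Z_0)/(Z_L + Z_0) = (60 − j150)/(160 − j150)
|Γ| = 162/219 = 0.737
VSWR = (1 + |Γ|)/(1 − |Γ|) = 1.74/0.263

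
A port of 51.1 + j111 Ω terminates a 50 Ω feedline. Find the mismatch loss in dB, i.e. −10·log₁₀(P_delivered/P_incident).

mismatch loss ≈ 3.44 dB

Γ = (1.1 + j111)/(101.1 + j111), |Γ| = 0.739
|Γ|² = 0.547, so P_del/P_inc = 1 − |Γ|² = 0.453
ML = −10·log₁₀(1 − |Γ|²)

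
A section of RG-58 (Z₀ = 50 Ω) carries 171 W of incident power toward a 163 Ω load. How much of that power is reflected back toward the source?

P_reflected ≈ 48.1 W

Γ = (163 − 50)/(163 + 50) = 0.531
|Γ|² = 0.281
P_refl = |Γ|²·P_inc = 48.1 W, P_del = (1 − |Γ|²)·P_inc = 123 W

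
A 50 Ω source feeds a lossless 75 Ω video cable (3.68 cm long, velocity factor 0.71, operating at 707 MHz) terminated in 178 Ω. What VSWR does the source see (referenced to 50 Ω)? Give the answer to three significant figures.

λ = v/f = 0.71·c / 707 MHz = 0.301 m
βl = 2π·l/λ = 2π × 0.122 = 44°
tan(βl) = 0.965
Z_in = Z_0·(Z_L + jZ_0·tanβl)/(Z_0 + jZ_L·tanβl) = 55.1 − j53.7 Ω
Γ_s = (Z_in − Z_s)/(Z_in + Z_s) = (5.05 − j53.7)/(105 − j53.7), |Γ_s| = 0.457
VSWR = (1 + |Γ_s|)/(1 − |Γ_s|)

VSWR ≈ 2.68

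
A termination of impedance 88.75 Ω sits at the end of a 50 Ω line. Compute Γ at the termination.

Γ = 0.279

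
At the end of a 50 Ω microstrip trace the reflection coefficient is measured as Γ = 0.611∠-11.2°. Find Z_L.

Z_L = Z_0·(1 + Γ)/(1 − Γ) = 50·(1.6 − j0.119)/(0.401 + j0.119)

Z_L ≈ 179 − j68 Ω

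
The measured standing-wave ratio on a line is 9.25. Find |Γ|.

|Γ| = (S − 1)/(S + 1) = (9.25 − 1)/(9.25 + 1) = 8.25/10.2

|Γ| ≈ 0.805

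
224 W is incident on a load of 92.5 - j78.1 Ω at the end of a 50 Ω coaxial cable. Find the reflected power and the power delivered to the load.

P_reflected ≈ 67.1 W; P_delivered ≈ 157 W

|Γ| = |(42.5 − j78.1)/(142.5 − j78.1)| = 0.547
|Γ|² = 0.299
P_refl = |Γ|²·P_inc = 67.1 W, P_del = (1 − |Γ|²)·P_inc = 157 W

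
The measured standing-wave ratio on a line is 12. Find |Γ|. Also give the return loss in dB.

|Γ| ≈ 0.846; return loss ≈ 1.45 dB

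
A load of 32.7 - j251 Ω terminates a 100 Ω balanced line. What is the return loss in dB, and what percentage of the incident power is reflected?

RL ≈ 0.769 dB; 83.8% of incident power reflected

Γ = (-67.3 − j251)/(132.7 − j251), |Γ| = 0.915
RL = −20·log₁₀(0.915) = 0.769 dB
P_refl/P_inc = |Γ|² = 0.838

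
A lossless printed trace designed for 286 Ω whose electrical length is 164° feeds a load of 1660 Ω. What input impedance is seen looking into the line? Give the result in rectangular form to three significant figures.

Z_in ≈ 477 + j711 Ω

tan(βl) = tan(164°) = -0.287
Z_in = Z_0·(Z_L + jZ_0·tanβl)/(Z_0 + jZ_L·tanβl)
     = 286·(1660 − j82)/(286 − j476)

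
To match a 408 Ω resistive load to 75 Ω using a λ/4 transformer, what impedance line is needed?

Z_qwt = √(Z_0·R_L) = √(75 × 408) = √30600

Z_qwt ≈ 175 Ω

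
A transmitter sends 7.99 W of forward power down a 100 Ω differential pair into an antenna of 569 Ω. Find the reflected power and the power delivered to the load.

P_reflected ≈ 3.93 W; P_delivered ≈ 4.06 W

Γ = (569 − 100)/(569 + 100) = 0.701
|Γ|² = 0.491
P_refl = |Γ|²·P_inc = 3.93 W, P_del = (1 − |Γ|²)·P_inc = 4.06 W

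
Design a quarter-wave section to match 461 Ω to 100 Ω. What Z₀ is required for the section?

Z_qwt = √(Z_0·R_L) = √(100 × 461) = √46100

Z_qwt ≈ 215 Ω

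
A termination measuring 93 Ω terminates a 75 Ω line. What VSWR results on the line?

For a purely resistive load, VSWR = R_L/Z_0 or Z_0/R_L (whichever > 1) = 93/75

VSWR ≈ 1.24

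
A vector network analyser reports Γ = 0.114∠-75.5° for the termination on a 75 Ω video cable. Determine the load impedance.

Z_L = Z_0·(1 + Γ)/(1 − Γ) = 75·(1.03 − j0.11)/(0.971 + j0.11)

Z_L ≈ 77.4 − j17.3 Ω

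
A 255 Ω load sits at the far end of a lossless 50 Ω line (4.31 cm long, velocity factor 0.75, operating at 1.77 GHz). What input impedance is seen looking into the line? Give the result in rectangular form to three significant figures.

λ = v/f = 0.75·c / 1.77 GHz = 0.127 m
βl = 2π·l/λ = 2π × 0.339 = 122°
tan(βl) = tan(122°) = -1.6
Z_in = Z_0·(Z_L + jZ_0·tanβl)/(Z_0 + jZ_L·tanβl)
     = 50·(255 − j79.8)/(50 − j407)

Z_in ≈ 13.4 + j29.7 Ω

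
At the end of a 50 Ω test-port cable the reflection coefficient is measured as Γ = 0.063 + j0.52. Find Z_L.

Z_L = Z_0·(1 + Γ)/(1 − Γ) = 50·(1.06 + j0.52)/(0.937 − j0.52)

Z_L ≈ 31.6 + j45.3 Ω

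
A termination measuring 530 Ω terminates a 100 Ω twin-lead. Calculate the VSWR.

VSWR ≈ 5.3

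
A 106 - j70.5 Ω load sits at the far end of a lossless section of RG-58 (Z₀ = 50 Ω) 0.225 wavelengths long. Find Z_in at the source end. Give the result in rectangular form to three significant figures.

Z_in ≈ 15.6 + j3.64 Ω

βl = 2π × 0.225 = 81°
tan(βl) = tan(81°) = 6.31
Z_in = Z_0·(Z_L + jZ_0·tanβl)/(Z_0 + jZ_L·tanβl)
     = 50·(106 + j245)/(495 + j669)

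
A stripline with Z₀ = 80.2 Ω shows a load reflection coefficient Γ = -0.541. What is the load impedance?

Z_L = Z_0·(1 + Γ)/(1 − Γ) = 80.2·(0.459)/(1.54)

Z_L ≈ 23.9 Ω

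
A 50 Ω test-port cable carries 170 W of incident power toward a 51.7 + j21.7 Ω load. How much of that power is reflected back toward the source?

|Γ| = |(1.7 + j21.7)/(101.7 + j21.7)| = 0.209
|Γ|² = 0.0438
P_refl = |Γ|²·P_inc = 7.45 W, P_del = (1 − |Γ|²)·P_inc = 163 W

P_reflected ≈ 7.45 W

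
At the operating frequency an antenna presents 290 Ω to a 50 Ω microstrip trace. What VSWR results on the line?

Γ = (290 − 50)/(290 + 50) = 0.706
VSWR = (1 + 0.706)/(1 − 0.706)

VSWR ≈ 5.8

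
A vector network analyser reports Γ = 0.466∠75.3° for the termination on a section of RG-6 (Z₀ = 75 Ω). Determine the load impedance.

Z_L ≈ 59.9 + j68.9 Ω

Z_L = Z_0·(1 + Γ)/(1 − Γ) = 75·(1.12 + j0.451)/(0.882 − j0.451)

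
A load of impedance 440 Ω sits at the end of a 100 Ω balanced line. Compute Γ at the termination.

Γ = 0.63

Γ = (Z_L − Z_0)/(Z_L + Z_0) = (440 − 100)/(440 + 100) = 340/540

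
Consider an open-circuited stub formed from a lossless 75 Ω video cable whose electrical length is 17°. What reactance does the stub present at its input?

tan(βl) = 0.306
For an open-circuited stub, Z_in = −jZ_0·cot(βl) = −jZ_0/tan(βl)

X_in ≈ -245 Ω (capacitive)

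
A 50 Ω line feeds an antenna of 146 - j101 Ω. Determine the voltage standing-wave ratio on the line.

Γ = (Z_L − Z_0)/(Z_L + Z_0) = (96 − j101)/(196 − j101)
|Γ| = 139/220 = 0.632
VSWR = (1 + |Γ|)/(1 − |Γ|) = 1.63/0.368

VSWR ≈ 4.43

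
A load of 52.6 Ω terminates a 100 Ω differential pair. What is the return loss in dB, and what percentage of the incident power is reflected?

Γ = (52.6 − 100)/(52.6 + 100) = -0.311
RL = −20·log₁₀(0.311) = 10.2 dB
P_refl/P_inc = |Γ|² = 0.0965

RL ≈ 10.2 dB; 9.65% of incident power reflected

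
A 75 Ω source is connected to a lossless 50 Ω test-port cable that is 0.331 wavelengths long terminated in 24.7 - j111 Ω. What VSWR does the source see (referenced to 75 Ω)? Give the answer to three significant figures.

βl = 2π × 0.331 = 119°
tan(βl) = -1.79
Z_in = Z_0·(Z_L + jZ_0·tanβl)/(Z_0 + jZ_L·tanβl) = 10.8 + j64.1 Ω
Γ_s = (Z_in − Z_s)/(Z_in + Z_s) = (-64.2 + j64.1)/(85.8 + j64.1), |Γ_s| = 0.848
VSWR = (1 + |Γ_s|)/(1 − |Γ_s|)

VSWR ≈ 12.1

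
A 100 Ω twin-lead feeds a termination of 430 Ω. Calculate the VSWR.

Γ = (430 − 100)/(430 + 100) = 0.623
VSWR = (1 + 0.623)/(1 − 0.623)

VSWR ≈ 4.3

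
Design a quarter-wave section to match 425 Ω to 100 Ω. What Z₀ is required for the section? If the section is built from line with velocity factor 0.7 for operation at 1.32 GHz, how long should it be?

Z_qwt = √(Z_0·R_L) = √(100 × 425) = √42500
λ = 0.7·c/f = 0.159 m, so l = λ/4 = 0.0398 m

Z_qwt ≈ 206 Ω; length ≈ 3.98 cm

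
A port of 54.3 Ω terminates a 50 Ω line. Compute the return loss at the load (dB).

Γ = (54.3 − 50)/(54.3 + 50) = 0.0412
RL = −20·log₁₀|Γ| = −20·log₁₀(0.0412)

RL ≈ 27.7 dB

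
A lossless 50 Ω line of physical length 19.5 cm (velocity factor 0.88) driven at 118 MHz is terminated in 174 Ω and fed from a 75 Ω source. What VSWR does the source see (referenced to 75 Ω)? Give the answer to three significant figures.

VSWR ≈ 3.16

λ = v/f = 0.88·c / 118 MHz = 2.24 m
βl = 2π·l/λ = 2π × 0.0872 = 31.4°
tan(βl) = 0.61
Z_in = Z_0·(Z_L + jZ_0·tanβl)/(Z_0 + jZ_L·tanβl) = 43.4 − j61.6 Ω
Γ_s = (Z_in − Z_s)/(Z_in + Z_s) = (-31.6 − j61.6)/(118 − j61.6), |Γ_s| = 0.519
VSWR = (1 + |Γ_s|)/(1 − |Γ_s|)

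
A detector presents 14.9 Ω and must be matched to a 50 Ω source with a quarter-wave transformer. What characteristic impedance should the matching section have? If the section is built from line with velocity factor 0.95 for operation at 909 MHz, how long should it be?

Z_qwt = √(Z_0·R_L) = √(50 × 14.9) = √745
λ = 0.95·c/f = 0.314 m, so l = λ/4 = 0.0784 m

Z_qwt ≈ 27.3 Ω; length ≈ 7.84 cm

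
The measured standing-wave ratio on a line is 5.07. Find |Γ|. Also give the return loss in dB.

|Γ| = (S − 1)/(S + 1) = (5.07 − 1)/(5.07 + 1) = 4.07/6.07
RL = −20·log₁₀|Γ| = −20·log₁₀(0.671)

|Γ| ≈ 0.671; return loss ≈ 3.47 dB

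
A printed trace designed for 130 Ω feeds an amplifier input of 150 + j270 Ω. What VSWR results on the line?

VSWR ≈ 5.58

Γ = (Z_L − Z_0)/(Z_L + Z_0) = (20 + j270)/(280 + j270)
|Γ| = 271/389 = 0.696
VSWR = (1 + |Γ|)/(1 − |Γ|) = 1.7/0.304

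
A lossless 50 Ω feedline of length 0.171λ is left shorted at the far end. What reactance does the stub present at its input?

βl = 2π × 0.171 = 61.6°
tan(βl) = 1.85
For a shorted stub, Z_in = jZ_0·tan(βl)

X_in ≈ 92.3 Ω (inductive)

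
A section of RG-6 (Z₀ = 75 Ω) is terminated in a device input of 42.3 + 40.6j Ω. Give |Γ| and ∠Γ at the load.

Γ = (Z_L − Z_0)/(Z_L + Z_0) = (-32.7 + j40.6)/(117.3 + j40.6)
|Γ| = 52.1/124 = 0.42

Γ ≈ 0.42 ∠ 110°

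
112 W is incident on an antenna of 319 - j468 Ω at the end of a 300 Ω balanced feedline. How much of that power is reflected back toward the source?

P_reflected ≈ 40.8 W

|Γ| = |(19 − j468)/(619 − j468)| = 0.604
|Γ|² = 0.364
P_refl = |Γ|²·P_inc = 40.8 W, P_del = (1 − |Γ|²)·P_inc = 71.2 W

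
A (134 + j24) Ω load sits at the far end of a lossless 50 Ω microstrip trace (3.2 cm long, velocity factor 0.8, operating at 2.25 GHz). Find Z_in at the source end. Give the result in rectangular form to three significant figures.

λ = v/f = 0.8·c / 2.25 GHz = 0.107 m
βl = 2π·l/λ = 2π × 0.3 = 108°
tan(βl) = tan(108°) = -3.08
Z_in = Z_0·(Z_L + jZ_0·tanβl)/(Z_0 + jZ_L·tanβl)
     = 50·(134 − j130)/(124 − j412)

Z_in ≈ 18.9 + j10.6 Ω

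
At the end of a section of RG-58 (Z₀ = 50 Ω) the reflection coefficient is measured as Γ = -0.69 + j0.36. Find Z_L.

Z_L ≈ 6.6 + j12.1 Ω

Z_L = Z_0·(1 + Γ)/(1 − Γ) = 50·(0.31 + j0.36)/(1.69 − j0.36)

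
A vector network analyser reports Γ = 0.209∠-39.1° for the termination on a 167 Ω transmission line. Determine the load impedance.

Z_L ≈ 222 − j61.2 Ω

Z_L = Z_0·(1 + Γ)/(1 − Γ) = 167·(1.16 − j0.132)/(0.838 + j0.132)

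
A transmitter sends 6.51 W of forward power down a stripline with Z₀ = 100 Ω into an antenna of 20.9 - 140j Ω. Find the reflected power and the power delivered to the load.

P_reflected ≈ 4.92 W; P_delivered ≈ 1.59 W

|Γ| = |(-79.1 − j140)/(120.9 − j140)| = 0.869
|Γ|² = 0.756
P_refl = |Γ|²·P_inc = 4.92 W, P_del = (1 − |Γ|²)·P_inc = 1.59 W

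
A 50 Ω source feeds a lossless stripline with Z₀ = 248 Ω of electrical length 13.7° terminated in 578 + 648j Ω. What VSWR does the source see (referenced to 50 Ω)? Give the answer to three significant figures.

VSWR ≈ 27.3

tan(βl) = 0.244
Z_in = Z_0·(Z_L + jZ_0·tanβl)/(Z_0 + jZ_L·tanβl) = 1350 − j157 Ω
Γ_s = (Z_in − Z_s)/(Z_in + Z_s) = (1300 − j157)/(1400 − j157), |Γ_s| = 0.929
VSWR = (1 + |Γ_s|)/(1 − |Γ_s|)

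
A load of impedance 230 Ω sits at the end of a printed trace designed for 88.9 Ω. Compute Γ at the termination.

Γ = (Z_L − Z_0)/(Z_L + Z_0) = (230 − 88.9)/(230 + 88.9) = 141.1/318.9

Γ = 0.442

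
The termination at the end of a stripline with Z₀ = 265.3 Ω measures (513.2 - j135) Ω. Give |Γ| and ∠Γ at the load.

Γ ≈ 0.357 ∠ -18.7°

Γ = (Z_L − Z_0)/(Z_L + Z_0) = (247.9 − j135)/(778.5 − j135)
|Γ| = 282/790 = 0.357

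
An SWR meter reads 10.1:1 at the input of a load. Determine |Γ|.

|Γ| = (S − 1)/(S + 1) = (10.1 − 1)/(10.1 + 1) = 9.1/11.1

|Γ| ≈ 0.82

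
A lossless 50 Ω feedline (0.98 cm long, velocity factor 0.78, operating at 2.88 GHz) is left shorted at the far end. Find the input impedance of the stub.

λ = v/f = 0.78·c / 2.88 GHz = 0.0813 m
βl = 2π·l/λ = 2π × 0.121 = 43.4°
tan(βl) = 0.946
For a shorted stub, Z_in = jZ_0·tan(βl)

Z_in ≈ +j47.3 Ω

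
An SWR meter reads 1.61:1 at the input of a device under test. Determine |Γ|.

|Γ| = (S − 1)/(S + 1) = (1.61 − 1)/(1.61 + 1) = 0.61/2.61

|Γ| ≈ 0.234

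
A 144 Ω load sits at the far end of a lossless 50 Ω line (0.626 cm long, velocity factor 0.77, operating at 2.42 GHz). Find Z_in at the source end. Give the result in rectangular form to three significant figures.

λ = v/f = 0.77·c / 2.42 GHz = 0.0955 m
βl = 2π·l/λ = 2π × 0.0656 = 23.6°
tan(βl) = tan(23.6°) = 0.437
Z_in = Z_0·(Z_L + jZ_0·tanβl)/(Z_0 + jZ_L·tanβl)
     = 50·(144 + j21.9)/(50 + j62.9)

Z_in ≈ 66.4 − j61.7 Ω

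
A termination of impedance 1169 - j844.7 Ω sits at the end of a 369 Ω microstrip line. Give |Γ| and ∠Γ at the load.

Γ = (Z_L − Z_0)/(Z_L + Z_0) = (800 − j844.7)/(1538 − j844.7)
|Γ| = 1160/1750 = 0.663

Γ ≈ 0.663 ∠ -17.8°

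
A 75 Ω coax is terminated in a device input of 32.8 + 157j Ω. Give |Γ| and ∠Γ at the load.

Γ ≈ 0.854 ∠ 49.5°

Γ = (Z_L − Z_0)/(Z_L + Z_0) = (-42.2 + j157)/(107.8 + j157)
|Γ| = 163/190 = 0.854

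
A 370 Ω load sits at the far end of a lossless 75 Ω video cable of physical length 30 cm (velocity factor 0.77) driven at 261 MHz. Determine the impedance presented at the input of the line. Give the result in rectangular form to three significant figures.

Z_in ≈ 20.8 + j44.3 Ω

λ = v/f = 0.77·c / 261 MHz = 0.885 m
βl = 2π·l/λ = 2π × 0.339 = 122°
tan(βl) = tan(122°) = -1.6
Z_in = Z_0·(Z_L + jZ_0·tanβl)/(Z_0 + jZ_L·tanβl)
     = 75·(370 − j120)/(75 − j592)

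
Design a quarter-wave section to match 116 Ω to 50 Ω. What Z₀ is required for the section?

Z_qwt ≈ 76.2 Ω

Z_qwt = √(Z_0·R_L) = √(50 × 116) = √5800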